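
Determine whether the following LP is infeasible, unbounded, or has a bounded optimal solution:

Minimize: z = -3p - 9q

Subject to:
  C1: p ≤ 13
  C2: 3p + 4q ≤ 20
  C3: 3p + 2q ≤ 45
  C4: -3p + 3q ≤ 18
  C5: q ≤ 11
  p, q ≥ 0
The point (0, 5) satisfies every constraint, so the LP is feasible; the constraints give p ≤ 13 and q ≤ 11, which with p, q ≥ 0 keep the feasible region inside a bounded box. A feasible, bounded LP attains a finite optimum at a vertex.

Bounded optimum: z* = -45 at (0, 5).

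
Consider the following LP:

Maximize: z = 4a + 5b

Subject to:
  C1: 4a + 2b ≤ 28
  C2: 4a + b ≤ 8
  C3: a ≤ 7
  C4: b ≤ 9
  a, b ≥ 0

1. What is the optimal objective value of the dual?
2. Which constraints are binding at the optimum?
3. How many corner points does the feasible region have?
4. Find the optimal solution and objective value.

1. 40 (by strong duality, equal to the primal optimum)
2. C2, a ≥ 0
3. 3
4. a = 0, b = 8, z = 40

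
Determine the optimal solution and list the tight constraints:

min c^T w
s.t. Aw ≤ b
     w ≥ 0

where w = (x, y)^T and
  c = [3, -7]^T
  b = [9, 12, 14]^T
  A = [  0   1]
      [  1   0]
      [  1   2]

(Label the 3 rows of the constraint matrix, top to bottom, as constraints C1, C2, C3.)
Optimal: x = 0, y = 7
Binding: C3, x ≥ 0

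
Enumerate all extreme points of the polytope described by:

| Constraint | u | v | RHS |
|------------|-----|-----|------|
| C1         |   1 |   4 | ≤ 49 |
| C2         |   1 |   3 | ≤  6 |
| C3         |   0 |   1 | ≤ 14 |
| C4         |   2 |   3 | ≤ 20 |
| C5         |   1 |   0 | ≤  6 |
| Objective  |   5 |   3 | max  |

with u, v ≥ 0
Each vertex is the intersection of two constraint boundaries that also satisfies all remaining constraints:
  u = 0 and v = 0 → (0, 0)
  u + 3v = 6 and u = 6 → (6, 0)
  u + 3v = 6 and u = 0 → (0, 2)

Vertices: (0, 0), (6, 0), (0, 2)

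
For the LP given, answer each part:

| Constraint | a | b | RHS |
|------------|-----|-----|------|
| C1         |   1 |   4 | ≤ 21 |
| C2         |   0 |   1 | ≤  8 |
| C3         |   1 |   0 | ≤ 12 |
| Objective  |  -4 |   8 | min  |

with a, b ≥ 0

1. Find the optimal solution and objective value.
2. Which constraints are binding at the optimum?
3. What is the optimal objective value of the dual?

1. a = 12, b = 0, z = -48
2. C3, b ≥ 0
3. -48 (by strong duality, equal to the primal optimum)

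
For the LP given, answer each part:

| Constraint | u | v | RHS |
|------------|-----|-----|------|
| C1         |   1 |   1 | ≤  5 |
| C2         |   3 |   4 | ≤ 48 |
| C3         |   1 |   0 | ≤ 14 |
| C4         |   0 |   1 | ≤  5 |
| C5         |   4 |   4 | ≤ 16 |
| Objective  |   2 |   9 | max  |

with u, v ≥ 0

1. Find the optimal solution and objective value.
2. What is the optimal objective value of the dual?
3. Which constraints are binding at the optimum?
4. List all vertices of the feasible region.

1. u = 0, v = 4, z = 36
2. 36 (by strong duality, equal to the primal optimum)
3. C5, u ≥ 0
4. (0, 0), (4, 0), (0, 4)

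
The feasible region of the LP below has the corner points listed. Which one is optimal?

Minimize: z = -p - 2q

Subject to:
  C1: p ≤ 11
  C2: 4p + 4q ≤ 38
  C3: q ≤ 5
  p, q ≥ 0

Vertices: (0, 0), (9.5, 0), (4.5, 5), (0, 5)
Evaluating z = -p - 2q at each vertex:
  (0, 0): z = 0
  (9.5, 0): z = -9.5
  (4.5, 5): z = -14.5
  (0, 5): z = -10

The smallest value is z = -14.5, attained at (4.5, 5).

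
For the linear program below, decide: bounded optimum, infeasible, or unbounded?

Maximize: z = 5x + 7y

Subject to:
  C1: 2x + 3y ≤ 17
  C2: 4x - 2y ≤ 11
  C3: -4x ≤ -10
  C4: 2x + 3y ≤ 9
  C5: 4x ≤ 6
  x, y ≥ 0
C5 requires 4x ≤ 6, while C3 (-4x ≤ -10) is equivalent to 4x ≥ 10. Together they would need 10 ≤ 4x ≤ 6, which is impossible since 10 > 6. No point satisfies all constraints.

The feasible region is empty; the LP is infeasible.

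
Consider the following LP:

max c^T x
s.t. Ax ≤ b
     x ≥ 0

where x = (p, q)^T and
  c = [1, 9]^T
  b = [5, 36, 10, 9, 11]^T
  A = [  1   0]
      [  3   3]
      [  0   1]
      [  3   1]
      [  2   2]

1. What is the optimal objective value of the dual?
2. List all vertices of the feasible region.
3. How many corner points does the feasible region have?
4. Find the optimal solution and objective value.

1. 49.5 (by strong duality, equal to the primal optimum)
2. (0, 0), (3, 0), (1.75, 3.75), (0, 5.5)
3. 4
4. p = 0, q = 5.5, z = 49.5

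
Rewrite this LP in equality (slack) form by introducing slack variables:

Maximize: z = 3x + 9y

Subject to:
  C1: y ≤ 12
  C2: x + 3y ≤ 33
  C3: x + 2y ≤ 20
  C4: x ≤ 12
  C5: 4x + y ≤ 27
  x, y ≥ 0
max z = 3x + 9y

s.t.
  y + s1 = 12
  x + 3y + s2 = 33
  x + 2y + s3 = 20
  x + s4 = 12
  4x + y + s5 = 27
  x, y, s1, s2, s3, s4, s5 ≥ 0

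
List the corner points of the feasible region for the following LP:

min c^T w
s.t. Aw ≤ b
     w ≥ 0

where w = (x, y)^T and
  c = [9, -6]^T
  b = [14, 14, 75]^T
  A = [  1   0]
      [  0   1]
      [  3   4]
Each vertex is the intersection of two constraint boundaries that also satisfies all remaining constraints:
  x = 0 and y = 0 → (0, 0)
  x = 14 and y = 0 → (14, 0)
  x = 14 and 3x + 4y = 75 → (14, 8.25)
  y = 14 and 3x + 4y = 75 → (6.333, 14)
  y = 14 and x = 0 → (0, 14)

Vertices: (0, 0), (14, 0), (14, 8.25), (6.333, 14), (0, 14)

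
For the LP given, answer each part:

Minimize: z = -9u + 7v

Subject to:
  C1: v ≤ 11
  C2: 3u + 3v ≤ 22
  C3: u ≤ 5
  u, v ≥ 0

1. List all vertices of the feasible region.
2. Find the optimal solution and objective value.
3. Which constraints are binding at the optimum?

1. (0, 0), (5, 0), (5, 2.333), (0, 7.333)
2. u = 5, v = 0, z = -45
3. C3, v ≥ 0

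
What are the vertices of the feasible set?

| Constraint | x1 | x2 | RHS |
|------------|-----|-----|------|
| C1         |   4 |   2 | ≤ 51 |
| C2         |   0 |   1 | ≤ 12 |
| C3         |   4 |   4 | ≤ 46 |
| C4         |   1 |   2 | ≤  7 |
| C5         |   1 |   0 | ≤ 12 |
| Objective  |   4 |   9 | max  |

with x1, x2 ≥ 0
Each vertex is the intersection of two constraint boundaries that also satisfies all remaining constraints:
  x1 = 0 and x2 = 0 → (0, 0)
  x1 + 2x2 = 7 and x2 = 0 → (7, 0)
  x1 + 2x2 = 7 and x1 = 0 → (0, 3.5)

Vertices: (0, 0), (7, 0), (0, 3.5)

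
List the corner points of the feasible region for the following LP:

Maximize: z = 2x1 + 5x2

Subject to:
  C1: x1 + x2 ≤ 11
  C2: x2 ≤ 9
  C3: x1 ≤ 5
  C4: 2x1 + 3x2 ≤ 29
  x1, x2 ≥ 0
Each vertex is the intersection of two constraint boundaries that also satisfies all remaining constraints:
  x1 = 0 and x2 = 0 → (0, 0)
  x1 = 5 and x2 = 0 → (5, 0)
  x1 + x2 = 11 and x1 = 5 → (5, 6)
  x1 + x2 = 11 and 2x1 + 3x2 = 29 → (4, 7)
  x2 = 9 and 2x1 + 3x2 = 29 → (1, 9)
  x2 = 9 and x1 = 0 → (0, 9)

Vertices: (0, 0), (5, 0), (5, 6), (4, 7), (1, 9), (0, 9)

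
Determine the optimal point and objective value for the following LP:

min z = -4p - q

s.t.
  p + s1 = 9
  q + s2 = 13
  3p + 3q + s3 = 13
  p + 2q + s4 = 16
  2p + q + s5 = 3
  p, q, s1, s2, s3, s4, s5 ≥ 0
Each vertex is the intersection of two constraint boundaries that also satisfies all remaining constraints:
  p = 0 and q = 0 → (0, 0)
  2p + q = 3 and q = 0 → (1.5, 0)
  2p + q = 3 and p = 0 → (0, 3)

Evaluating z = -4p - q at each vertex:
  (0, 0): z = 0
  (1.5, 0): z = -6
  (0, 3): z = -3

The minimum is at (1.5, 0) with z = -6.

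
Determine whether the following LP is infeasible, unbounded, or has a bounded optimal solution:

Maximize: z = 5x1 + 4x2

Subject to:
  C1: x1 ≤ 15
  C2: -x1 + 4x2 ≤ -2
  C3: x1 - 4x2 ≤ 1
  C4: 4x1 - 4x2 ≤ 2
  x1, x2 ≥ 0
C3 requires x1 - 4x2 ≤ 1, while C2 (-x1 + 4x2 ≤ -2) is equivalent to x1 - 4x2 ≥ 2. Together they would need 2 ≤ x1 - 4x2 ≤ 1, which is impossible since 2 > 1. No point satisfies all constraints.

Infeasible — the constraint set is empty.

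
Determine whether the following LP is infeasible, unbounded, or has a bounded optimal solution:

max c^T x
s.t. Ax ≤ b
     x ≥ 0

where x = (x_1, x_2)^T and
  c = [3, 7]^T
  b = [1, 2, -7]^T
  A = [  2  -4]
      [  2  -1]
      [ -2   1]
One constraint requires 2x_1 - x_2 ≤ 2, while the constraint -2x_1 + x_2 ≤ -7 is equivalent to 2x_1 - x_2 ≥ 7. Together they would need 7 ≤ 2x_1 - x_2 ≤ 2, which is impossible since 7 > 2. No point satisfies all constraints.

Infeasible — the constraint set is empty.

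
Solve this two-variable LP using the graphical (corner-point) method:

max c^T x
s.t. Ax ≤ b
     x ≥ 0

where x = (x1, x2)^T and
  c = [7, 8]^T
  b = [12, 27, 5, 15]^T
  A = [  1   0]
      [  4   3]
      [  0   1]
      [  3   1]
x1 = 3, x2 = 5, z = 61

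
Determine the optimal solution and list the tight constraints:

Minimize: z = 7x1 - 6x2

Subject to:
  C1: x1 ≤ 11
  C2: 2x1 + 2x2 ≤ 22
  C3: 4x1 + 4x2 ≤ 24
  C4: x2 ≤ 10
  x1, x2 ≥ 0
Optimal: x1 = 0, x2 = 6
Slack at optimum:
  C1: slack = 11
  C2: slack = 10
  C3: slack = 0 (binding)
  C4: slack = 4
  x1 ≥ 0: x1 = 0 (binding)
  x2 ≥ 0: x2 = 6
Binding constraints: C3, x1 ≥ 0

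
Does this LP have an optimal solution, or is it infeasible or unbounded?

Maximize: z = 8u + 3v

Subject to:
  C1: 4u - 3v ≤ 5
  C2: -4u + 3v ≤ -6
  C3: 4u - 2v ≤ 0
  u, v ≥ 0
C1 requires 4u - 3v ≤ 5, while C2 (-4u + 3v ≤ -6) is equivalent to 4u - 3v ≥ 6. Together they would need 6 ≤ 4u - 3v ≤ 5, which is impossible since 6 > 5. No point satisfies all constraints.

Infeasible: no point satisfies all constraints simultaneously.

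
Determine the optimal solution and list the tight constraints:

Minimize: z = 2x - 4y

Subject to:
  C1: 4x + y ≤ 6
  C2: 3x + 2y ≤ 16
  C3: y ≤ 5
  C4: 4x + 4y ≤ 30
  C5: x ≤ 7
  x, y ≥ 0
Optimal: x = 0, y = 5
Slack at optimum:
  C1: slack = 1
  C2: slack = 6
  C3: slack = 0 (binding)
  C4: slack = 10
  C5: slack = 7
  x ≥ 0: x = 0 (binding)
  y ≥ 0: y = 5
Binding constraints: C3, x ≥ 0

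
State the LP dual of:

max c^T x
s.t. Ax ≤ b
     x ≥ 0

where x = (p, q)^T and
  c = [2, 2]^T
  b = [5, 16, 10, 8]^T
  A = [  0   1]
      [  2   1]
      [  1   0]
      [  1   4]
Minimize: z = 5y1 + 16y2 + 10y3 + 8y4

Subject to:
  C1: -2y2 - y3 - y4 ≤ -2
  C2: -y1 - y2 - 4y4 ≤ -2
  y1, y2, y3, y4 ≥ 0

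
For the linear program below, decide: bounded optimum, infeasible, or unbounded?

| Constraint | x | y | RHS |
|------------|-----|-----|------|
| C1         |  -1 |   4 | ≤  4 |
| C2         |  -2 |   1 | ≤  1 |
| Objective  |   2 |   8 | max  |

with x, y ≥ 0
Feasible point: (0, 0) satisfies every constraint, so the LP is feasible.
Direction d = (1, 0): for each constraint row a, a·d ≤ 0 —
  (-1)(1) + (4)(0) = -1 ≤ 0
  (-2)(1) + (1)(0) = -2 ≤ 0
and d ≥ 0, so (0, 0) + t·d stays feasible for every t ≥ 0. Along this ray z = 2x + 8y changes by 2 per unit t, so z → +∞.

Unbounded: there is a feasible ray along which z → +∞.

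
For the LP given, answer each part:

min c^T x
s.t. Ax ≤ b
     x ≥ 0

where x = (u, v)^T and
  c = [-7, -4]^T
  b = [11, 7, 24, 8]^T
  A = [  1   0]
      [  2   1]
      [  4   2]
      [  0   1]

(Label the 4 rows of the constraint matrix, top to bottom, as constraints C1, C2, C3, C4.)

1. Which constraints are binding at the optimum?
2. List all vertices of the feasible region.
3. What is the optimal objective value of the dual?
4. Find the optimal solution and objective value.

1. C2, u ≥ 0
2. (0, 0), (3.5, 0), (0, 7)
3. -28 (by strong duality, equal to the primal optimum)
4. u = 0, v = 7, z = -28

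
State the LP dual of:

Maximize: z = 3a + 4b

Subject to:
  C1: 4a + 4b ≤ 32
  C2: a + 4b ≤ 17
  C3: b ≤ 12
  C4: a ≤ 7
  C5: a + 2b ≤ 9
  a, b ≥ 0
Minimize: z = 32y1 + 17y2 + 12y3 + 7y4 + 9y5

Subject to:
  C1: -4y1 - y2 - y4 - y5 ≤ -3
  C2: -4y1 - 4y2 - y3 - 2y5 ≤ -4
  y1, y2, y3, y4, y5 ≥ 0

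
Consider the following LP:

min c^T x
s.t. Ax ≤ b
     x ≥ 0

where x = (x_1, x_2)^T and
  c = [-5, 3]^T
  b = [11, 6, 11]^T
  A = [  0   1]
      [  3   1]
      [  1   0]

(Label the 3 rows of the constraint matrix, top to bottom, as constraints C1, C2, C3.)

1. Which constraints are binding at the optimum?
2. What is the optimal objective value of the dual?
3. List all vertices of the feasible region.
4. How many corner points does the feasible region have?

1. C2, x_2 ≥ 0
2. -10 (by strong duality, equal to the primal optimum)
3. (0, 0), (2, 0), (0, 6)
4. 3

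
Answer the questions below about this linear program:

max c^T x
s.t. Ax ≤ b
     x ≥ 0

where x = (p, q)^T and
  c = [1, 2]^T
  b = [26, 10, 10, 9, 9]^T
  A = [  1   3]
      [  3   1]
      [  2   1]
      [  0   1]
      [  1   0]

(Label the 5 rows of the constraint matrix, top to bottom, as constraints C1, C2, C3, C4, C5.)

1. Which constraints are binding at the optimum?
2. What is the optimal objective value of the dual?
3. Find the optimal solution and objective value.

1. C1, C2
2. 17.5 (by strong duality, equal to the primal optimum)
3. p = 0.5, q = 8.5, z = 17.5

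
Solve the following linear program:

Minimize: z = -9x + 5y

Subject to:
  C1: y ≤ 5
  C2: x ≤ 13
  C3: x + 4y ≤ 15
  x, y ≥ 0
Each vertex is the intersection of two constraint boundaries that also satisfies all remaining constraints:
  x = 0 and y = 0 → (0, 0)
  x = 13 and y = 0 → (13, 0)
  x = 13 and x + 4y = 15 → (13, 0.5)
  x + 4y = 15 and x = 0 → (0, 3.75)

Evaluating z = -9x + 5y at each vertex:
  (0, 0): z = 0
  (13, 0): z = -117
  (13, 0.5): z = -114.5
  (0, 3.75): z = 18.75

The minimum is at (13, 0) with z = -117.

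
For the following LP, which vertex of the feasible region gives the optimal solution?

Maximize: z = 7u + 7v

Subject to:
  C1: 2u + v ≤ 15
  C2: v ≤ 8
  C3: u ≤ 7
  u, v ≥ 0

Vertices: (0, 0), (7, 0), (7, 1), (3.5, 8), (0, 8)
Evaluating z = 7u + 7v at each vertex:
  (0, 0): z = 0
  (7, 0): z = 49
  (7, 1): z = 56
  (3.5, 8): z = 80.5
  (0, 8): z = 56

The largest value is z = 80.5, attained at (3.5, 8).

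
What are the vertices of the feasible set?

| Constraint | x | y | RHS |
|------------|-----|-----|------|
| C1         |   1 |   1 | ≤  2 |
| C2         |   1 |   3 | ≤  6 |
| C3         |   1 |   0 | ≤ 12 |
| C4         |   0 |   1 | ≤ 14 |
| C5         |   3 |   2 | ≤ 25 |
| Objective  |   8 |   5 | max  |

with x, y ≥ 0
Each vertex is the intersection of two constraint boundaries that also satisfies all remaining constraints:
  x = 0 and y = 0 → (0, 0)
  x + y = 2 and y = 0 → (2, 0)
  x + y = 2 and x + 3y = 6 → (0, 2)

Vertices: (0, 0), (2, 0), (0, 2)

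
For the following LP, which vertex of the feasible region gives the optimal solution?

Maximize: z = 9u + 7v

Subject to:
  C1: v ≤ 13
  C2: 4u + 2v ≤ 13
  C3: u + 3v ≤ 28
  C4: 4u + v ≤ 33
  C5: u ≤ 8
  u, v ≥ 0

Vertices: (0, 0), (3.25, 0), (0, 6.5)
Evaluating z = 9u + 7v at each vertex:
  (0, 0): z = 0
  (3.25, 0): z = 29.25
  (0, 6.5): z = 45.5

The largest value is z = 45.5, attained at (0, 6.5).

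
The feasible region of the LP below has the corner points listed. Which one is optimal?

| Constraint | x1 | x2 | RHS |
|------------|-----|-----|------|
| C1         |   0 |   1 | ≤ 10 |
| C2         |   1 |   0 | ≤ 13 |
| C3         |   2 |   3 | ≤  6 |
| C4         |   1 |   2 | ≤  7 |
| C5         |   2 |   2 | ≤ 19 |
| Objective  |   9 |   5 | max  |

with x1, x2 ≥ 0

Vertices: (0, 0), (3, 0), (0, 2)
(3, 0) with z = 27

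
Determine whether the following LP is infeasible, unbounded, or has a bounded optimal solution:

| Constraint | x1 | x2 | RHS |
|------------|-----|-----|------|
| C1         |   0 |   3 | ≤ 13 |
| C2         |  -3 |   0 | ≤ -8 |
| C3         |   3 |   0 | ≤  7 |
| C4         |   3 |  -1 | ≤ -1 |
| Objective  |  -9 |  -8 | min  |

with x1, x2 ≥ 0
C3 requires 3x1 ≤ 7, while C2 (-3x1 ≤ -8) is equivalent to 3x1 ≥ 8. Together they would need 8 ≤ 3x1 ≤ 7, which is impossible since 8 > 7. No point satisfies all constraints.

Infeasible: no point satisfies all constraints simultaneously.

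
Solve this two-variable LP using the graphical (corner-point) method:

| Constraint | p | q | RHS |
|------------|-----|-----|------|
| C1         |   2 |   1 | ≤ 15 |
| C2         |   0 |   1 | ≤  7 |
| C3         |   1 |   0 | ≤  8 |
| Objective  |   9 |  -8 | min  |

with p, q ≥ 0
p = 0, q = 7, z = -56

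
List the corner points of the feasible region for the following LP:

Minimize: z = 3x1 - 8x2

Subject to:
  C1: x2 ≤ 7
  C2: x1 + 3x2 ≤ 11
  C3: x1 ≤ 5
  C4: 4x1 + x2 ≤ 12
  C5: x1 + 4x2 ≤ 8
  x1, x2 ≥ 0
Each vertex is the intersection of two constraint boundaries that also satisfies all remaining constraints:
  x1 = 0 and x2 = 0 → (0, 0)
  4x1 + x2 = 12 and x2 = 0 → (3, 0)
  4x1 + x2 = 12 and x1 + 4x2 = 8 → (2.667, 1.333)
  x1 + 4x2 = 8 and x1 = 0 → (0, 2)

Vertices: (0, 0), (3, 0), (2.667, 1.333), (0, 2)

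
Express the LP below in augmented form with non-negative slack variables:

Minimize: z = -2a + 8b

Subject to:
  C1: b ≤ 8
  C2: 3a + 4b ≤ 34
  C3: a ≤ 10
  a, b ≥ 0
min z = -2a + 8b

s.t.
  b + s1 = 8
  3a + 4b + s2 = 34
  a + s3 = 10
  a, b, s1, s2, s3 ≥ 0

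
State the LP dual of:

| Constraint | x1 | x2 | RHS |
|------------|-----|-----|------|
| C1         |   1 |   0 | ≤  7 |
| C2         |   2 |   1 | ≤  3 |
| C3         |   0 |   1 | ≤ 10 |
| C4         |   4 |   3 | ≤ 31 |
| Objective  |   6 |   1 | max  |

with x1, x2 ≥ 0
Minimize: z = 7y1 + 3y2 + 10y3 + 31y4

Subject to:
  C1: -y1 - 2y2 - 4y4 ≤ -6
  C2: -y2 - y3 - 3y4 ≤ -1
  y1, y2, y3, y4 ≥ 0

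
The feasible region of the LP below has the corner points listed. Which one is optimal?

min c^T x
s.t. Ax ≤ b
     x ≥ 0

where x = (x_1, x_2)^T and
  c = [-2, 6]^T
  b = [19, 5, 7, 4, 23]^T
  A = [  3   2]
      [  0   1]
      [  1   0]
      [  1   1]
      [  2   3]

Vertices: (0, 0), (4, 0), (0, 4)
(4, 0) with z = -8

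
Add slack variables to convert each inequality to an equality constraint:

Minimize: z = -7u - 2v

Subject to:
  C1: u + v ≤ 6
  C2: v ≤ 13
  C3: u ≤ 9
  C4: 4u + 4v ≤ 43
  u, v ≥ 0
min z = -7u - 2v

s.t.
  u + v + s1 = 6
  v + s2 = 13
  u + s3 = 9
  4u + 4v + s4 = 43
  u, v, s1, s2, s3, s4 ≥ 0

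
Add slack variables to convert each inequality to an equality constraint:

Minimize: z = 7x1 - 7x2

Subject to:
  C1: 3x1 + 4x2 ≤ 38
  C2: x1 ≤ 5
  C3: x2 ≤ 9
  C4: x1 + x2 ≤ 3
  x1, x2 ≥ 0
min z = 7x1 - 7x2

s.t.
  3x1 + 4x2 + s1 = 38
  x1 + s2 = 5
  x2 + s3 = 9
  x1 + x2 + s4 = 3
  x1, x2, s1, s2, s3, s4 ≥ 0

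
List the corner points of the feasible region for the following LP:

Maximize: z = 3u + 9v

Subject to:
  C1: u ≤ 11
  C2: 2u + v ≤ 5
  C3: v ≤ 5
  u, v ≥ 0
Each vertex is the intersection of two constraint boundaries that also satisfies all remaining constraints:
  u = 0 and v = 0 → (0, 0)
  2u + v = 5 and v = 0 → (2.5, 0)
  2u + v = 5 and v = 5 → (0, 5)

Vertices: (0, 0), (2.5, 0), (0, 5)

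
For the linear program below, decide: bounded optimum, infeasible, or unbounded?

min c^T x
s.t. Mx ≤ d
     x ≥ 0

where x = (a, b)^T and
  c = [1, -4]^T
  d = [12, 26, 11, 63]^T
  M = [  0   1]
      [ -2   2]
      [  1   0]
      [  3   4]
The point (0, 12) satisfies every constraint, so the LP is feasible; the constraints give a ≤ 11 and b ≤ 12, which with a, b ≥ 0 keep the feasible region inside a bounded box. A feasible, bounded LP attains a finite optimum at a vertex.

Evaluating z = a - 4b at each vertex:
  (0, 0): z = 0
  (11, 0): z = 11
  (11, 7.5): z = -19
  (5, 12): z = -43
  (0, 12): z = -48

Bounded optimum: z* = -48 at (0, 12).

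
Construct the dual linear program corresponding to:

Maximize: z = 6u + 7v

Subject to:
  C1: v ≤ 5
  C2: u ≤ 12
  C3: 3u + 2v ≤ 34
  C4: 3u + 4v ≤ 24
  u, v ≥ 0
Minimize: z = 5y1 + 12y2 + 34y3 + 24y4

Subject to:
  C1: -y2 - 3y3 - 3y4 ≤ -6
  C2: -y1 - 2y3 - 4y4 ≤ -7
  y1, y2, y3, y4 ≥ 0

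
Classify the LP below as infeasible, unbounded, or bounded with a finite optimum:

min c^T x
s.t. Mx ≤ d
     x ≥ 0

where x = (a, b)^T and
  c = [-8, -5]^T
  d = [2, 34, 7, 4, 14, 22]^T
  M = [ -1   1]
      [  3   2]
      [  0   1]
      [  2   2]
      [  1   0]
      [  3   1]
The point (2, 0) satisfies every constraint, so the LP is feasible; the constraints give a ≤ 14 and b ≤ 7, which with a, b ≥ 0 keep the feasible region inside a bounded box. A feasible, bounded LP attains a finite optimum at a vertex.

Evaluating z = -8a - 5b at each vertex:
  (0, 0): z = 0
  (2, 0): z = -16
  (0, 2): z = -10

Feasible with finite optimum z* = -16 at (2, 0).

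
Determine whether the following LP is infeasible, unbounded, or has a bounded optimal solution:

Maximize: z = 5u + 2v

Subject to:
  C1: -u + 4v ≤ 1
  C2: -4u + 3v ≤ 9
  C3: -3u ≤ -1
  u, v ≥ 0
Feasible point: (1, 0) satisfies every constraint, so the LP is feasible.
Direction d = (1, 0): for each constraint row a, a·d ≤ 0 —
  (-1)(1) + (4)(0) = -1 ≤ 0
  (-4)(1) + (3)(0) = -4 ≤ 0
  (-3)(1) + (0)(0) = -3 ≤ 0
and d ≥ 0, so (1, 0) + t·d stays feasible for every t ≥ 0. Along this ray z = 5u + 2v changes by 5 per unit t, so z → +∞.

The LP is unbounded; z can be made arbitrarily large.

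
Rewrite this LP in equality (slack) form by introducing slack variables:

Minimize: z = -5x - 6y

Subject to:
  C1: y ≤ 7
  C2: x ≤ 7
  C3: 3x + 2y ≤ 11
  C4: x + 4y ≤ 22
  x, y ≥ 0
min z = -5x - 6y

s.t.
  y + s1 = 7
  x + s2 = 7
  3x + 2y + s3 = 11
  x + 4y + s4 = 22
  x, y, s1, s2, s3, s4 ≥ 0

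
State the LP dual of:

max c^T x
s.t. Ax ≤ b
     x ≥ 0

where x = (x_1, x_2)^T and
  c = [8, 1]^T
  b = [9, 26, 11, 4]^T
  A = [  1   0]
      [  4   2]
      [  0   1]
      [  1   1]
Minimize: z = 9y1 + 26y2 + 11y3 + 4y4

Subject to:
  C1: -y1 - 4y2 - y4 ≤ -8
  C2: -2y2 - y3 - y4 ≤ -1
  y1, y2, y3, y4 ≥ 0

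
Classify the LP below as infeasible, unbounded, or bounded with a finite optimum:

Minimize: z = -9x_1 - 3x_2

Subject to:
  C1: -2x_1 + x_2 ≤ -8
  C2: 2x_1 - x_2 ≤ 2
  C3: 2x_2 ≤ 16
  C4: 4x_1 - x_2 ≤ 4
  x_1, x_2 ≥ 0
C2 requires 2x_1 - x_2 ≤ 2, while C1 (-2x_1 + x_2 ≤ -8) is equivalent to 2x_1 - x_2 ≥ 8. Together they would need 8 ≤ 2x_1 - x_2 ≤ 2, which is impossible since 8 > 2. No point satisfies all constraints.

Infeasible — the constraint set is empty.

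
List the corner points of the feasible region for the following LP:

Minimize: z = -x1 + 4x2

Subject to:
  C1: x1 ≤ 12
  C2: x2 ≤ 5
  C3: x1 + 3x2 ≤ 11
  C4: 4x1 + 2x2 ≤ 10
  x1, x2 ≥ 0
Each vertex is the intersection of two constraint boundaries that also satisfies all remaining constraints:
  x1 = 0 and x2 = 0 → (0, 0)
  4x1 + 2x2 = 10 and x2 = 0 → (2.5, 0)
  x1 + 3x2 = 11 and 4x1 + 2x2 = 10 → (0.8, 3.4)
  x1 + 3x2 = 11 and x1 = 0 → (0, 3.667)

Vertices: (0, 0), (2.5, 0), (0.8, 3.4), (0, 3.667)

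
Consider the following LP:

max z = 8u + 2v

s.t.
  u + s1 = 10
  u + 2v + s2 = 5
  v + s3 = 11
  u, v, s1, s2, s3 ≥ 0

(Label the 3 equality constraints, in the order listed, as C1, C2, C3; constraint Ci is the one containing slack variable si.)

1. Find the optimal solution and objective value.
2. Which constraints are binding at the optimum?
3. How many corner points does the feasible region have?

1. u = 5, v = 0, z = 40
2. C2, v ≥ 0
3. 3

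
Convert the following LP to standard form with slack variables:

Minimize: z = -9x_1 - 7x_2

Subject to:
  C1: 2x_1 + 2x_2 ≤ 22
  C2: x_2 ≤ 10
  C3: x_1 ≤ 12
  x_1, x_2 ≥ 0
min z = -9x_1 - 7x_2

s.t.
  2x_1 + 2x_2 + s1 = 22
  x_2 + s2 = 10
  x_1 + s3 = 12
  x_1, x_2, s1, s2, s3 ≥ 0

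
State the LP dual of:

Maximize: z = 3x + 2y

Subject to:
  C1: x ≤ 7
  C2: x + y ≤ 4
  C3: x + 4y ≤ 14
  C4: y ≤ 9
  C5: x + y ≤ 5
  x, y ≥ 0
Minimize: z = 7y1 + 4y2 + 14y3 + 9y4 + 5y5

Subject to:
  C1: -y1 - y2 - y3 - y5 ≤ -3
  C2: -y2 - 4y3 - y4 - y5 ≤ -2
  y1, y2, y3, y4, y5 ≥ 0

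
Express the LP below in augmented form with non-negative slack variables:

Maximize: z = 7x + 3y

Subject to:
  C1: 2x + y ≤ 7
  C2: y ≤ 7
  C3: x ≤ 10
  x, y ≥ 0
max z = 7x + 3y

s.t.
  2x + y + s1 = 7
  y + s2 = 7
  x + s3 = 10
  x, y, s1, s2, s3 ≥ 0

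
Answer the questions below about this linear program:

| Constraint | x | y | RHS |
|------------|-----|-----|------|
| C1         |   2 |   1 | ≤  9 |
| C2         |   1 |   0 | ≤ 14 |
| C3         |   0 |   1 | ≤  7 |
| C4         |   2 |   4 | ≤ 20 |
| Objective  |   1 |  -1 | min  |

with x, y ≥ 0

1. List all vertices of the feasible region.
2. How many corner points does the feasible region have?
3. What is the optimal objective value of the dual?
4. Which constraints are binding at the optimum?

1. (0, 0), (4.5, 0), (2.667, 3.667), (0, 5)
2. 4
3. -5 (by strong duality, equal to the primal optimum)
4. C4, x ≥ 0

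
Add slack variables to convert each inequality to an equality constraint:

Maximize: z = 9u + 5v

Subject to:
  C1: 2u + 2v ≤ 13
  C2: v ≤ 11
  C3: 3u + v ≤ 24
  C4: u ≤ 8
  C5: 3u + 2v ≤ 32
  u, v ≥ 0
max z = 9u + 5v

s.t.
  2u + 2v + s1 = 13
  v + s2 = 11
  3u + v + s3 = 24
  u + s4 = 8
  3u + 2v + s5 = 32
  u, v, s1, s2, s3, s4, s5 ≥ 0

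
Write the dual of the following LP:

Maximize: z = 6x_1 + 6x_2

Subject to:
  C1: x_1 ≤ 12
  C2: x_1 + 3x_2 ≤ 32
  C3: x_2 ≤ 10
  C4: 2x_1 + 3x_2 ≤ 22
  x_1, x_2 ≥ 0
Minimize: z = 12y1 + 32y2 + 10y3 + 22y4

Subject to:
  C1: -y1 - y2 - 2y4 ≤ -6
  C2: -3y2 - y3 - 3y4 ≤ -6
  y1, y2, y3, y4 ≥ 0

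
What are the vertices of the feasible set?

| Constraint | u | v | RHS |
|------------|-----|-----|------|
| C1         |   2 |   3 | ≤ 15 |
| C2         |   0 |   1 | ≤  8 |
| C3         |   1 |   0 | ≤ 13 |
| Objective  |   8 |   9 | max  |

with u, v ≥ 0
Each vertex is the intersection of two constraint boundaries that also satisfies all remaining constraints:
  u = 0 and v = 0 → (0, 0)
  2u + 3v = 15 and v = 0 → (7.5, 0)
  2u + 3v = 15 and u = 0 → (0, 5)

Vertices: (0, 0), (7.5, 0), (0, 5)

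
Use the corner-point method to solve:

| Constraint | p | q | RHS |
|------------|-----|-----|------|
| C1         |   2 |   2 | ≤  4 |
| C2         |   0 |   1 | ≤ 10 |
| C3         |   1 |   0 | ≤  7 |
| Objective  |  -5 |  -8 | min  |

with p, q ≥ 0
p = 0, q = 2, z = -16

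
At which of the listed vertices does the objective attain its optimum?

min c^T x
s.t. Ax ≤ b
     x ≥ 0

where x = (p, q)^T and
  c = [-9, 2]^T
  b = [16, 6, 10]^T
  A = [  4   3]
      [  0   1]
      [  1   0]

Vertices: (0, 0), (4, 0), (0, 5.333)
(4, 0) with z = -36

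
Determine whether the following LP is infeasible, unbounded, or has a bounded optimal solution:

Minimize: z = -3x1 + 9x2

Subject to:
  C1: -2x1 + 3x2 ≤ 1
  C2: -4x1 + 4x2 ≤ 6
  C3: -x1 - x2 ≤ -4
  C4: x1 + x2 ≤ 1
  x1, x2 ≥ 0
C4 requires x1 + x2 ≤ 1, while C3 (-x1 - x2 ≤ -4) is equivalent to x1 + x2 ≥ 4. Together they would need 4 ≤ x1 + x2 ≤ 1, which is impossible since 4 > 1. No point satisfies all constraints.

Infeasible: no point satisfies all constraints simultaneously.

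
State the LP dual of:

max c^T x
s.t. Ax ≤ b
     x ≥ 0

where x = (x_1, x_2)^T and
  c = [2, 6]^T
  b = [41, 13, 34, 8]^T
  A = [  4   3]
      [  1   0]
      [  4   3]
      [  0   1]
Minimize: z = 41y1 + 13y2 + 34y3 + 8y4

Subject to:
  C1: -4y1 - y2 - 4y3 ≤ -2
  C2: -3y1 - 3y3 - y4 ≤ -6
  y1, y2, y3, y4 ≥ 0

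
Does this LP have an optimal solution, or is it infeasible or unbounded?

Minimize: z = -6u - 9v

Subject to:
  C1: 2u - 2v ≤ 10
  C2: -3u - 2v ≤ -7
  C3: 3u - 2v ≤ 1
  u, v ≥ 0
Feasible point: (1, 2) satisfies every constraint, so the LP is feasible.
Direction d = (0, 1): for each constraint row a, a·d ≤ 0 —
  (2)(0) + (-2)(1) = -2 ≤ 0
  (-3)(0) + (-2)(1) = -2 ≤ 0
  (3)(0) + (-2)(1) = -2 ≤ 0
and d ≥ 0, so (1, 2) + t·d stays feasible for every t ≥ 0. Along this ray z = -6u - 9v changes by -9 per unit t, so z → −∞.

The LP is unbounded; z can be made arbitrarily small.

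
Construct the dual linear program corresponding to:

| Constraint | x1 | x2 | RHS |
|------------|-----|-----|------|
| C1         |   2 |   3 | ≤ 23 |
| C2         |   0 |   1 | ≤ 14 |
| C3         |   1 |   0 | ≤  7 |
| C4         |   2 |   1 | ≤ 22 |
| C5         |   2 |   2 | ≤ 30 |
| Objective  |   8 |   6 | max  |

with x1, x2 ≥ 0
Minimize: z = 23y1 + 14y2 + 7y3 + 22y4 + 30y5

Subject to:
  C1: -2y1 - y3 - 2y4 - 2y5 ≤ -8
  C2: -3y1 - y2 - y4 - 2y5 ≤ -6
  y1, y2, y3, y4, y5 ≥ 0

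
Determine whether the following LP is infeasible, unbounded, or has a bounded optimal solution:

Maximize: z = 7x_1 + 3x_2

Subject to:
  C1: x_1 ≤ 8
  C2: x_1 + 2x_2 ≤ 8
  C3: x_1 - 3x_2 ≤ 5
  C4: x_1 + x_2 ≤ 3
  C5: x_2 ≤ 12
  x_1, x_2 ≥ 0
The point (3, 0) satisfies every constraint, so the LP is feasible; the constraints give x_1 ≤ 8 and x_2 ≤ 12, which with x_1, x_2 ≥ 0 keep the feasible region inside a bounded box. A feasible, bounded LP attains a finite optimum at a vertex.

Evaluating z = 7x_1 + 3x_2 at each vertex:
  (0, 0): z = 0
  (3, 0): z = 21
  (0, 3): z = 9

Feasible with finite optimum z* = 21 at (3, 0).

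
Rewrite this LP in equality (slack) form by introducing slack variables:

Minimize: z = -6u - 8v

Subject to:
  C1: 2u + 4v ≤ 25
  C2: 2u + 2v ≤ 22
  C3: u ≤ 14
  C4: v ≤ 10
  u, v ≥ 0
min z = -6u - 8v

s.t.
  2u + 4v + s1 = 25
  2u + 2v + s2 = 22
  u + s3 = 14
  v + s4 = 10
  u, v, s1, s2, s3, s4 ≥ 0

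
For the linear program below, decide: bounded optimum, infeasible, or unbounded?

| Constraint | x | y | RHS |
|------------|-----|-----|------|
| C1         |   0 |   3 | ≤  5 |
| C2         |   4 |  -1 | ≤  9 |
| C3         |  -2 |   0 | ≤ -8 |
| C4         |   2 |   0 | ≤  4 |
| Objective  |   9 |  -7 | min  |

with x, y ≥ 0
C4 requires 2x ≤ 4, while C3 (-2x ≤ -8) is equivalent to 2x ≥ 8. Together they would need 8 ≤ 2x ≤ 4, which is impossible since 8 > 4. No point satisfies all constraints.

Infeasible: no point satisfies all constraints simultaneously.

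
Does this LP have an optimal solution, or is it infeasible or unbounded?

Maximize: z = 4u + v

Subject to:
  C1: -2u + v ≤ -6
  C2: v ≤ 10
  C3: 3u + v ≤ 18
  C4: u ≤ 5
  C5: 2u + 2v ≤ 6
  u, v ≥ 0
The point (3, 0) satisfies every constraint, so the LP is feasible; the constraints give u ≤ 5 and v ≤ 10, which with u, v ≥ 0 keep the feasible region inside a bounded box. A feasible, bounded LP attains a finite optimum at a vertex.

Evaluating z = 4u + v at each vertex:
  (3, 0): z = 12

Bounded optimum: z* = 12 at (3, 0).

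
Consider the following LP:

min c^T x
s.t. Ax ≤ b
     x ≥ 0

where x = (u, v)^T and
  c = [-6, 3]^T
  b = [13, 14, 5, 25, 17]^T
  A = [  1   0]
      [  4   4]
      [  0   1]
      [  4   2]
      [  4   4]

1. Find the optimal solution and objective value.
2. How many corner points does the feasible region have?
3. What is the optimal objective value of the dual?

1. u = 3.5, v = 0, z = -21
2. 3
3. -21 (by strong duality, equal to the primal optimum)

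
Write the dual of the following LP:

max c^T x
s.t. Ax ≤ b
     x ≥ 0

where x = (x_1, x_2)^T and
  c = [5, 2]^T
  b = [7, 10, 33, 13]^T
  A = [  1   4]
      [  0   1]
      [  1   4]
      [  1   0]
Minimize: z = 7y1 + 10y2 + 33y3 + 13y4

Subject to:
  C1: -y1 - y3 - y4 ≤ -5
  C2: -4y1 - y2 - 4y3 ≤ -2
  y1, y2, y3, y4 ≥ 0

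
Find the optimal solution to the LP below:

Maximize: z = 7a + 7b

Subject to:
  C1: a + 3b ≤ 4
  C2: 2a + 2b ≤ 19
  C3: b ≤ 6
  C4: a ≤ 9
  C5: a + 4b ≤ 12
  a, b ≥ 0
Each vertex is the intersection of two constraint boundaries that also satisfies all remaining constraints:
  a = 0 and b = 0 → (0, 0)
  a + 3b = 4 and b = 0 → (4, 0)
  a + 3b = 4 and a = 0 → (0, 1.333)

Evaluating z = 7a + 7b at each vertex:
  (0, 0): z = 0
  (4, 0): z = 28
  (0, 1.333): z = 9.333

The maximum is at (4, 0) with z = 28.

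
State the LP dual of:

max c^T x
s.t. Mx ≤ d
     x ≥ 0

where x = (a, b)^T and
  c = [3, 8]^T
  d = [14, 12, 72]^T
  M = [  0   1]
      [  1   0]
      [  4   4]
Minimize: z = 14y1 + 12y2 + 72y3

Subject to:
  C1: -y2 - 4y3 ≤ -3
  C2: -y1 - 4y3 ≤ -8
  y1, y2, y3 ≥ 0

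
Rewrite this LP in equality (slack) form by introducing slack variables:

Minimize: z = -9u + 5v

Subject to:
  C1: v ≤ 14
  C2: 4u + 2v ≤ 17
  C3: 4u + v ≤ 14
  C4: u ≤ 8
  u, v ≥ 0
min z = -9u + 5v

s.t.
  v + s1 = 14
  4u + 2v + s2 = 17
  4u + v + s3 = 14
  u + s4 = 8
  u, v, s1, s2, s3, s4 ≥ 0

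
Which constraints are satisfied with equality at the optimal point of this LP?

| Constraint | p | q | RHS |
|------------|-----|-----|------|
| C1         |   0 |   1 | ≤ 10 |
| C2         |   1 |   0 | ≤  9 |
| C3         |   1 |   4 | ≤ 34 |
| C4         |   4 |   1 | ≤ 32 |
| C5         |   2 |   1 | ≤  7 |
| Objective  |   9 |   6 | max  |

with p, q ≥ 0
Optimal: p = 0, q = 7
Slack at optimum:
  C1: slack = 3
  C2: slack = 9
  C3: slack = 6
  C4: slack = 25
  C5: slack = 0 (binding)
  p ≥ 0: p = 0 (binding)
  q ≥ 0: q = 7
Binding constraints: C5, p ≥ 0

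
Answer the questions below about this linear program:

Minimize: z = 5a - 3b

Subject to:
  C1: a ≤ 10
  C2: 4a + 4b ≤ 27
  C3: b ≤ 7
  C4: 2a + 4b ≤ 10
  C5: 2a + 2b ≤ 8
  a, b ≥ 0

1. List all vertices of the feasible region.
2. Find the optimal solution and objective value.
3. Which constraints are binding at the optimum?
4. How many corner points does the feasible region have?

1. (0, 0), (4, 0), (3, 1), (0, 2.5)
2. a = 0, b = 2.5, z = -7.5
3. C4, a ≥ 0
4. 4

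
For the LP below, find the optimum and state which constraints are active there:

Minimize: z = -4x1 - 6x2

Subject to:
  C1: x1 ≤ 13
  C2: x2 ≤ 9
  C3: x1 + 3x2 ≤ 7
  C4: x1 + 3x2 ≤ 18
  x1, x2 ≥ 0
Optimal: x1 = 7, x2 = 0
Slack at optimum:
  C1: slack = 6
  C2: slack = 9
  C3: slack = 0 (binding)
  C4: slack = 11
  x1 ≥ 0: x1 = 7
  x2 ≥ 0: x2 = 0 (binding)
Binding constraints: C3, x2 ≥ 0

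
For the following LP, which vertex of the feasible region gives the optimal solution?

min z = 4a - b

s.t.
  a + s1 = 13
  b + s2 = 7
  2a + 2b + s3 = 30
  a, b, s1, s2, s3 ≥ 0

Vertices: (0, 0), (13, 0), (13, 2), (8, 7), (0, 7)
Evaluating z = 4a - b at each vertex:
  (0, 0): z = 0
  (13, 0): z = 52
  (13, 2): z = 50
  (8, 7): z = 25
  (0, 7): z = -7

The smallest value is z = -7, attained at (0, 7).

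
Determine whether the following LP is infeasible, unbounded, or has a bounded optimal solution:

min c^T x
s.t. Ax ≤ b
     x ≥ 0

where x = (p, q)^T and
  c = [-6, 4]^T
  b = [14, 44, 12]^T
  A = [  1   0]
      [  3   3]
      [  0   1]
The point (14, 0) satisfies every constraint, so the LP is feasible; the constraints give p ≤ 14 and q ≤ 12, which with p, q ≥ 0 keep the feasible region inside a bounded box. A feasible, bounded LP attains a finite optimum at a vertex.

Bounded optimum: z* = -84 at (14, 0).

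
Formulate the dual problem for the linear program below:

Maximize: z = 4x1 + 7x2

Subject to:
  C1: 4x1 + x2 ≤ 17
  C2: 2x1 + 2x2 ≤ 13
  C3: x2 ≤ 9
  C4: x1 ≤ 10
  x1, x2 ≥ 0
Minimize: z = 17y1 + 13y2 + 9y3 + 10y4

Subject to:
  C1: -4y1 - 2y2 - y4 ≤ -4
  C2: -y1 - 2y2 - y3 ≤ -7
  y1, y2, y3, y4 ≥ 0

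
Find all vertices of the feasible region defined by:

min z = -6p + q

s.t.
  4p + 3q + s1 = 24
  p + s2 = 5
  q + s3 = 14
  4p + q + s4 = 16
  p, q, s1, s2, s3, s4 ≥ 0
Each vertex is the intersection of two constraint boundaries that also satisfies all remaining constraints:
  p = 0 and q = 0 → (0, 0)
  4p + q = 16 and q = 0 → (4, 0)
  4p + 3q = 24 and 4p + q = 16 → (3, 4)
  4p + 3q = 24 and p = 0 → (0, 8)

Vertices: (0, 0), (4, 0), (3, 4), (0, 8)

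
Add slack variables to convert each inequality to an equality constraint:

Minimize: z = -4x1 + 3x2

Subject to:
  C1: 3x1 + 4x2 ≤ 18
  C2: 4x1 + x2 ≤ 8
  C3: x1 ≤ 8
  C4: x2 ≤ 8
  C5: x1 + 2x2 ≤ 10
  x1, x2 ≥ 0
min z = -4x1 + 3x2

s.t.
  3x1 + 4x2 + s1 = 18
  4x1 + x2 + s2 = 8
  x1 + s3 = 8
  x2 + s4 = 8
  x1 + 2x2 + s5 = 10
  x1, x2, s1, s2, s3, s4, s5 ≥ 0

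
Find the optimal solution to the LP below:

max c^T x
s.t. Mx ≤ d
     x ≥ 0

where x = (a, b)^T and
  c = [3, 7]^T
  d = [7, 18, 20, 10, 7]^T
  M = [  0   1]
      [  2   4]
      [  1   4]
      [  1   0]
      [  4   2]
Each vertex is the intersection of two constraint boundaries that also satisfies all remaining constraints:
  a = 0 and b = 0 → (0, 0)
  4a + 2b = 7 and b = 0 → (1.75, 0)
  4a + 2b = 7 and a = 0 → (0, 3.5)

Evaluating z = 3a + 7b at each vertex:
  (0, 0): z = 0
  (1.75, 0): z = 5.25
  (0, 3.5): z = 24.5

The maximum is at (0, 3.5) with z = 24.5.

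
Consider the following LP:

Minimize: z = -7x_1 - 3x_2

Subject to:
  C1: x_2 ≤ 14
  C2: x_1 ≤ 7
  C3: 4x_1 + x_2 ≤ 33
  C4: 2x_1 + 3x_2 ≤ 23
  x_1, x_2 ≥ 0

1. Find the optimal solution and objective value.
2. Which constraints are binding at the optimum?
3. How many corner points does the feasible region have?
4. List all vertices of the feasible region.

1. x_1 = 7, x_2 = 3, z = -58
2. C2, C4
3. 4
4. (0, 0), (7, 0), (7, 3), (0, 7.667)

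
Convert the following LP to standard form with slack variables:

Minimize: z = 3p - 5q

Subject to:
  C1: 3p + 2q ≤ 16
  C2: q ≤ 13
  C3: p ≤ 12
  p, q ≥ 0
min z = 3p - 5q

s.t.
  3p + 2q + s1 = 16
  q + s2 = 13
  p + s3 = 12
  p, q, s1, s2, s3 ≥ 0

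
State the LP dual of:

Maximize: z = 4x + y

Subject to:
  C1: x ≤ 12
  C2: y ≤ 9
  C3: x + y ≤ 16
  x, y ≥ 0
Minimize: z = 12y1 + 9y2 + 16y3

Subject to:
  C1: -y1 - y3 ≤ -4
  C2: -y2 - y3 ≤ -1
  y1, y2, y3 ≥ 0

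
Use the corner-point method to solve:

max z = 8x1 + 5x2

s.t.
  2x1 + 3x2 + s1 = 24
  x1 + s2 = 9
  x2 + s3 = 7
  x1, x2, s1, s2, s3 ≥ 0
Each vertex is the intersection of two constraint boundaries that also satisfies all remaining constraints:
  x1 = 0 and x2 = 0 → (0, 0)
  x1 = 9 and x2 = 0 → (9, 0)
  2x1 + 3x2 = 24 and x1 = 9 → (9, 2)
  2x1 + 3x2 = 24 and x2 = 7 → (1.5, 7)
  x2 = 7 and x1 = 0 → (0, 7)

Evaluating z = 8x1 + 5x2 at each vertex:
  (0, 0): z = 0
  (9, 0): z = 72
  (9, 2): z = 82
  (1.5, 7): z = 47
  (0, 7): z = 35

The maximum is at (9, 2) with z = 82.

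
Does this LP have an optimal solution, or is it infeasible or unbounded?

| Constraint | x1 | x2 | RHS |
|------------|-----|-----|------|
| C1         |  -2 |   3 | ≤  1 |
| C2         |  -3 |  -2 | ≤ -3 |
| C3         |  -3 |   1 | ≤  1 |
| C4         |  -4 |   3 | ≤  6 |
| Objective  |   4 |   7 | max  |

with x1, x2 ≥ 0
Feasible point: (1, 0) satisfies every constraint, so the LP is feasible.
Direction d = (1, 0): for each constraint row a, a·d ≤ 0 —
  (-2)(1) + (3)(0) = -2 ≤ 0
  (-3)(1) + (-2)(0) = -3 ≤ 0
  (-3)(1) + (1)(0) = -3 ≤ 0
  (-4)(1) + (3)(0) = -4 ≤ 0
and d ≥ 0, so (1, 0) + t·d stays feasible for every t ≥ 0. Along this ray z = 4x1 + 7x2 changes by 4 per unit t, so z → +∞.

Unbounded — the objective can increase without bound over the feasible region.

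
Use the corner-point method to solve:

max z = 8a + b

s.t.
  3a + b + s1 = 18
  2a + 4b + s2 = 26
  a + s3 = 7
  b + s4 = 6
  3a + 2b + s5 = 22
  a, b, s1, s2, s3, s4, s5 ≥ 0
a = 6, b = 0, z = 48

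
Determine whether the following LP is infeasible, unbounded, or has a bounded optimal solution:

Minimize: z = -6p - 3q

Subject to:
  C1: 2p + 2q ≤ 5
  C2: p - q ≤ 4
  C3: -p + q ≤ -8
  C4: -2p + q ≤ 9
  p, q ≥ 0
C2 requires p - q ≤ 4, while C3 (-p + q ≤ -8) is equivalent to p - q ≥ 8. Together they would need 8 ≤ p - q ≤ 4, which is impossible since 8 > 4. No point satisfies all constraints.

Infeasible — the constraint set is empty.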